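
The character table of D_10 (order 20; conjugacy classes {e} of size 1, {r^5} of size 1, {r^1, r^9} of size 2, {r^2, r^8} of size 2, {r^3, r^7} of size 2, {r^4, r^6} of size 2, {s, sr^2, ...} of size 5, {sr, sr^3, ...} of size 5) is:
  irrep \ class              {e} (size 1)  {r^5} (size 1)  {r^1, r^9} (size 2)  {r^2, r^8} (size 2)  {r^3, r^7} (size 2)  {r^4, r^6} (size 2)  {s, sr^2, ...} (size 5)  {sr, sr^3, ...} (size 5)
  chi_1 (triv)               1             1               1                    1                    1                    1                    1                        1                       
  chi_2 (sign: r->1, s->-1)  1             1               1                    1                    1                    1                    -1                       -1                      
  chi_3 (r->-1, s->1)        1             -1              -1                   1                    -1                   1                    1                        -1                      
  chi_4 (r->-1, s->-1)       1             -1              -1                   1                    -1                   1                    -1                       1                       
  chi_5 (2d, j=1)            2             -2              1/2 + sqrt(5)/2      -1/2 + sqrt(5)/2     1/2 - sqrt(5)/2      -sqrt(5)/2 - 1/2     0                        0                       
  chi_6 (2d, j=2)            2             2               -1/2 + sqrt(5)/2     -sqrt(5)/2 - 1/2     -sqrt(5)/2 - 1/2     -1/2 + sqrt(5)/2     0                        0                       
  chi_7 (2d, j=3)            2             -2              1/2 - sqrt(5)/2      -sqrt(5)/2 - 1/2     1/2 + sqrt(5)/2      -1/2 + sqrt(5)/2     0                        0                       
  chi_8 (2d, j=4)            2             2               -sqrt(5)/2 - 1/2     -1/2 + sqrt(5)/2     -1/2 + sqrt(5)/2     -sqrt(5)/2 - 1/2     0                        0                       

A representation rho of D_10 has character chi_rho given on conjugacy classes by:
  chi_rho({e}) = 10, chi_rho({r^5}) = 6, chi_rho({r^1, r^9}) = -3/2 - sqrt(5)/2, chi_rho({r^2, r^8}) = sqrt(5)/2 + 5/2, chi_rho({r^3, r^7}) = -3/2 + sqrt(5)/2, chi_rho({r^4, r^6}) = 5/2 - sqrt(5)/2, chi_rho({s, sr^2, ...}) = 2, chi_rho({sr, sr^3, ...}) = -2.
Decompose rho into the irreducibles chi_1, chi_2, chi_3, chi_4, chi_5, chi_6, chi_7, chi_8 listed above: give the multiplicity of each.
Multiplicities: chi_1: 1, chi_2: 1, chi_3: 2, chi_4: 0, chi_5: 0, chi_6: 1, chi_7: 0, chi_8: 2.

Why: Use <chi_rho, chi> = (1/|G|) sum_C |C| * chi_rho(C) * conj(chi(C)) with |G| = 20 for each irreducible chi in the table:
  <chi_rho, chi_1> = (1/20)[1*(10)*conj(1) + 1*(6)*conj(1) + 2*(-3/2 - sqrt(5)/2)*conj(1) + 2*(sqrt(5)/2 + 5/2)*conj(1) + 2*(-3/2 + sqrt(5)/2)*conj(1) + 2*(5/2 - sqrt(5)/2)*conj(1) + 5*(2)*conj(1) + 5*(-2)*conj(1)]
      = (1/20)[(10) + (6) + (-3 - sqrt(5)) + (sqrt(5) + 5) + (-3 + sqrt(5)) + (5 - sqrt(5)) + (10) + (-10)] = 20/20 = 1
  <chi_rho, chi_2> = (1/20)[1*(10)*conj(1) + 1*(6)*conj(1) + 2*(-3/2 - sqrt(5)/2)*conj(1) + 2*(sqrt(5)/2 + 5/2)*conj(1) + 2*(-3/2 + sqrt(5)/2)*conj(1) + 2*(5/2 - sqrt(5)/2)*conj(1) + 5*(2)*conj(-1) + 5*(-2)*conj(-1)]
      = (1/20)[(10) + (6) + (-3 - sqrt(5)) + (sqrt(5) + 5) + (-3 + sqrt(5)) + (5 - sqrt(5)) + (-10) + (10)] = 20/20 = 1
  <chi_rho, chi_3> = (1/20)[1*(10)*conj(1) + 1*(6)*conj(-1) + 2*(-3/2 - sqrt(5)/2)*conj(-1) + 2*(sqrt(5)/2 + 5/2)*conj(1) + 2*(-3/2 + sqrt(5)/2)*conj(-1) + 2*(5/2 - sqrt(5)/2)*conj(1) + 5*(2)*conj(1) + 5*(-2)*conj(-1)]
      = (1/20)[(10) + (-6) + (sqrt(5) + 3) + (sqrt(5) + 5) + (3 - sqrt(5)) + (5 - sqrt(5)) + (10) + (10)] = 40/20 = 2
  <chi_rho, chi_4> = (1/20)[1*(10)*conj(1) + 1*(6)*conj(-1) + 2*(-3/2 - sqrt(5)/2)*conj(-1) + 2*(sqrt(5)/2 + 5/2)*conj(1) + 2*(-3/2 + sqrt(5)/2)*conj(-1) + 2*(5/2 - sqrt(5)/2)*conj(1) + 5*(2)*conj(-1) + 5*(-2)*conj(1)]
      = (1/20)[(10) + (-6) + (sqrt(5) + 3) + (sqrt(5) + 5) + (3 - sqrt(5)) + (5 - sqrt(5)) + (-10) + (-10)] = 0/20 = 0
  <chi_rho, chi_5> = (1/20)[1*(10)*conj(2) + 1*(6)*conj(-2) + 2*(-3/2 - sqrt(5)/2)*conj(1/2 + sqrt(5)/2) + 2*(sqrt(5)/2 + 5/2)*conj(-1/2 + sqrt(5)/2) + 2*(-3/2 + sqrt(5)/2)*conj(1/2 - sqrt(5)/2) + 2*(5/2 - sqrt(5)/2)*conj(-sqrt(5)/2 - 1/2) + 5*(2)*conj(0) + 5*(-2)*conj(0)]
      = (1/20)[(20) + (-12) + (-2*sqrt(5) - 4) + (2*sqrt(5)) + (-4 + 2*sqrt(5)) + (-2*sqrt(5)) + (0) + (0)] = 0/20 = 0
  <chi_rho, chi_6> = (1/20)[1*(10)*conj(2) + 1*(6)*conj(2) + 2*(-3/2 - sqrt(5)/2)*conj(-1/2 + sqrt(5)/2) + 2*(sqrt(5)/2 + 5/2)*conj(-sqrt(5)/2 - 1/2) + 2*(-3/2 + sqrt(5)/2)*conj(-sqrt(5)/2 - 1/2) + 2*(5/2 - sqrt(5)/2)*conj(-1/2 + sqrt(5)/2) + 5*(2)*conj(0) + 5*(-2)*conj(0)]
      = (1/20)[(20) + (12) + (-sqrt(5) - 1) + (-3*sqrt(5) - 5) + (-1 + sqrt(5)) + (-5 + 3*sqrt(5)) + (0) + (0)] = 20/20 = 1
  <chi_rho, chi_7> = (1/20)[1*(10)*conj(2) + 1*(6)*conj(-2) + 2*(-3/2 - sqrt(5)/2)*conj(1/2 - sqrt(5)/2) + 2*(sqrt(5)/2 + 5/2)*conj(-sqrt(5)/2 - 1/2) + 2*(-3/2 + sqrt(5)/2)*conj(1/2 + sqrt(5)/2) + 2*(5/2 - sqrt(5)/2)*conj(-1/2 + sqrt(5)/2) + 5*(2)*conj(0) + 5*(-2)*conj(0)]
      = (1/20)[(20) + (-12) + (1 + sqrt(5)) + (-3*sqrt(5) - 5) + (1 - sqrt(5)) + (-5 + 3*sqrt(5)) + (0) + (0)] = 0/20 = 0
  <chi_rho, chi_8> = (1/20)[1*(10)*conj(2) + 1*(6)*conj(2) + 2*(-3/2 - sqrt(5)/2)*conj(-sqrt(5)/2 - 1/2) + 2*(sqrt(5)/2 + 5/2)*conj(-1/2 + sqrt(5)/2) + 2*(-3/2 + sqrt(5)/2)*conj(-1/2 + sqrt(5)/2) + 2*(5/2 - sqrt(5)/2)*conj(-sqrt(5)/2 - 1/2) + 5*(2)*conj(0) + 5*(-2)*conj(0)]
      = (1/20)[(20) + (12) + (4 + 2*sqrt(5)) + (2*sqrt(5)) + (4 - 2*sqrt(5)) + (-2*sqrt(5)) + (0) + (0)] = 40/20 = 2
Dimension check: dim(rho) = sum (mult * dim) = 1*1 + 1*1 + 2*1 + 0*1 + 0*2 + 1*2 + 0*2 + 2*2 = 10 = chi_rho(e) = 10.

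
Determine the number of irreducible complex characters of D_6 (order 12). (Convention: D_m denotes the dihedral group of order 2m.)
6

Why: The number of irreducible complex representations of a finite group equals its number of conjugacy classes. D_6 has 6 conjugacy classes (n/2 + 3 for n even), so D_6 (order 12) has exactly 6 irreducible complex representations.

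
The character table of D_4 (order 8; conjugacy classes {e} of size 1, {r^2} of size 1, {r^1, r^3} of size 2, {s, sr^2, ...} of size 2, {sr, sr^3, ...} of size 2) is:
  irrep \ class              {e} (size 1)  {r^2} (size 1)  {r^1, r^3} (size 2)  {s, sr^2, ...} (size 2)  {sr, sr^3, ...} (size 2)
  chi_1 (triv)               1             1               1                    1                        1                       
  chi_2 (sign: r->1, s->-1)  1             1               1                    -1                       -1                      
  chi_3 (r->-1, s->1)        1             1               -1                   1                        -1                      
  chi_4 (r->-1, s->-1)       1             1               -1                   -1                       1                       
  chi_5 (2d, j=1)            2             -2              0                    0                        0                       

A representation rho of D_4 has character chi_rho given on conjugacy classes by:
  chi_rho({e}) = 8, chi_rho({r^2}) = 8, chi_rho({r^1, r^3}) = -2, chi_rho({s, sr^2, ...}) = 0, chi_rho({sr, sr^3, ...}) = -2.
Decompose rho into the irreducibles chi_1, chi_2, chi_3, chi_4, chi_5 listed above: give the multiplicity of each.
Multiplicities: chi_1: 1, chi_2: 2, chi_3: 3, chi_4: 2, chi_5: 0.

Working: Use <chi_rho, chi> = (1/|G|) sum_C |C| * chi_rho(C) * conj(chi(C)) with |G| = 8 for each irreducible chi in the table:
  <chi_rho, chi_1> = (1/8)[1*(8)*conj(1) + 1*(8)*conj(1) + 2*(-2)*conj(1) + 2*(0)*conj(1) + 2*(-2)*conj(1)]
      = (1/8)[(8) + (8) + (-4) + (0) + (-4)] = 8/8 = 1
  <chi_rho, chi_2> = (1/8)[1*(8)*conj(1) + 1*(8)*conj(1) + 2*(-2)*conj(1) + 2*(0)*conj(-1) + 2*(-2)*conj(-1)]
      = (1/8)[(8) + (8) + (-4) + (0) + (4)] = 16/8 = 2
  <chi_rho, chi_3> = (1/8)[1*(8)*conj(1) + 1*(8)*conj(1) + 2*(-2)*conj(-1) + 2*(0)*conj(1) + 2*(-2)*conj(-1)]
      = (1/8)[(8) + (8) + (4) + (0) + (4)] = 24/8 = 3
  <chi_rho, chi_4> = (1/8)[1*(8)*conj(1) + 1*(8)*conj(1) + 2*(-2)*conj(-1) + 2*(0)*conj(-1) + 2*(-2)*conj(1)]
      = (1/8)[(8) + (8) + (4) + (0) + (-4)] = 16/8 = 2
  <chi_rho, chi_5> = (1/8)[1*(8)*conj(2) + 1*(8)*conj(-2) + 2*(-2)*conj(0) + 2*(0)*conj(0) + 2*(-2)*conj(0)]
      = (1/8)[(16) + (-16) + (0) + (0) + (0)] = 0/8 = 0
Dimension check: dim(rho) = sum (mult * dim) = 1*1 + 2*1 + 3*1 + 2*1 + 0*2 = 8 = chi_rho(e) = 8.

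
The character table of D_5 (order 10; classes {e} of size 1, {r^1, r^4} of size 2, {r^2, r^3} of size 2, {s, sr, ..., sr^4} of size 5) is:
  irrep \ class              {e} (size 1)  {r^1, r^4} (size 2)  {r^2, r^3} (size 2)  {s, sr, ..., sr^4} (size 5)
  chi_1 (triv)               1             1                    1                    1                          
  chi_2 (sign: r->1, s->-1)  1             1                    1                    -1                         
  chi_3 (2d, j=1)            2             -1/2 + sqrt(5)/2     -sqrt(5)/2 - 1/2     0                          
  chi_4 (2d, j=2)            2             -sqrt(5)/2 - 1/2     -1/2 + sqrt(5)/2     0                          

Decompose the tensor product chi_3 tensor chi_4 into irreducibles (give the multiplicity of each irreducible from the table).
chi_3 tensor chi_4 = chi_3 + chi_4 (all other irreducibles have multiplicity 0).

Derivation: The character of a tensor product is the pointwise product (chi_3 * chi_4)(C) = chi_3(C) * chi_4(C):
  {e}: (2)*(2), {r^1, r^4}: (-1/2 + sqrt(5)/2)*(-sqrt(5)/2 - 1/2), {r^2, r^3}: (-sqrt(5)/2 - 1/2)*(-1/2 + sqrt(5)/2), {s, sr, ..., sr^4}: (0)*(0)
so (chi_3 * chi_4) takes values
  {e} -> 4, {r^1, r^4} -> -1, {r^2, r^3} -> -1, {s, sr, ..., sr^4} -> 0.
Now take the inner product of this character with each irreducible chi from the table, <chi_3*chi_4, chi> = (1/10) sum_C |C| (chi_3*chi_4)(C) conj(chi(C)):
  <chi_3*chi_4, chi_1> = (1/10)[1*(4)*conj(1) + 2*(-1)*conj(1) + 2*(-1)*conj(1) + 5*(0)*conj(1)]
      = (1/10)[(4) + (-2) + (-2) + (0)] = 0/10 = 0
  <chi_3*chi_4, chi_2> = (1/10)[1*(4)*conj(1) + 2*(-1)*conj(1) + 2*(-1)*conj(1) + 5*(0)*conj(-1)]
      = (1/10)[(4) + (-2) + (-2) + (0)] = 0/10 = 0
  <chi_3*chi_4, chi_3> = (1/10)[1*(4)*conj(2) + 2*(-1)*conj(-1/2 + sqrt(5)/2) + 2*(-1)*conj(-sqrt(5)/2 - 1/2) + 5*(0)*conj(0)]
      = (1/10)[(8) + (1 - sqrt(5)) + (1 + sqrt(5)) + (0)] = 10/10 = 1
  <chi_3*chi_4, chi_4> = (1/10)[1*(4)*conj(2) + 2*(-1)*conj(-sqrt(5)/2 - 1/2) + 2*(-1)*conj(-1/2 + sqrt(5)/2) + 5*(0)*conj(0)]
      = (1/10)[(8) + (1 + sqrt(5)) + (1 - sqrt(5)) + (0)] = 10/10 = 1
Hence the multiplicities are chi_3: 1, chi_4: 1. Dimension check: dim(chi_3)*dim(chi_4) = 2*2 = 4 and sum (mult * dim) = 1*2 + 1*2 = 4.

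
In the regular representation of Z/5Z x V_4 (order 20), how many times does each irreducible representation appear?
Each irreducible V_i of dimension d_i appears with multiplicity d_i, i.e. rho_reg = (direct sum over all irreducibles V_i) d_i V_i. The irreducible dimensions for Z/5Z x V_4 are 1, 1, 1, 1, 1, 1, 1, 1, 1, 1, 1, 1, 1, 1, 1, 1, 1, 1, 1, 1: 20 irreducibles of dimension 1, each with multiplicity 1. Total dimension 20*1*1 = 20 = |G|.

Explanation: General theorem: in the regular representation of a finite group G, each irreducible appears with multiplicity equal to its dimension. Check: dim(rho_reg) = sum d_i^2 = 1 + 1 + 1 + 1 + 1 + 1 + 1 + 1 + 1 + 1 + 1 + 1 + 1 + 1 + 1 + 1 + 1 + 1 + 1 + 1 = 20 = |G|.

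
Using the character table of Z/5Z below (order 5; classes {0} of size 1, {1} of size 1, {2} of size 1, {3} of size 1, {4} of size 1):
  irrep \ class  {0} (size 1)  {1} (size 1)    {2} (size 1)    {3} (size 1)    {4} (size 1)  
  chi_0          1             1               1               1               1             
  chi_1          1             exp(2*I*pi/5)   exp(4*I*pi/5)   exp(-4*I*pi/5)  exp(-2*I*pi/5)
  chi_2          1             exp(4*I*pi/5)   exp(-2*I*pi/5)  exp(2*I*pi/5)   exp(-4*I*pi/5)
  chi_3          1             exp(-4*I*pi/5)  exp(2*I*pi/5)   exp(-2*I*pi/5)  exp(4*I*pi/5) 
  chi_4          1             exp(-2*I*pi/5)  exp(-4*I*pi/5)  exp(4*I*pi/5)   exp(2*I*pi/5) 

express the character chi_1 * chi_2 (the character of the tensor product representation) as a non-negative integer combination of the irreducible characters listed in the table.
chi_1 tensor chi_2 = chi_3 (all other irreducibles have multiplicity 0).

Derivation: The character of a tensor product is the pointwise product (chi_1 * chi_2)(C) = chi_1(C) * chi_2(C):
  {0}: (1)*(1), {1}: (exp(2*I*pi/5))*(exp(4*I*pi/5)), {2}: (exp(4*I*pi/5))*(exp(-2*I*pi/5)), {3}: (exp(-4*I*pi/5))*(exp(2*I*pi/5)), {4}: (exp(-2*I*pi/5))*(exp(-4*I*pi/5))
so (chi_1 * chi_2) takes values
  {0} -> 1, {1} -> exp(-4*I*pi/5), {2} -> exp(2*I*pi/5), {3} -> exp(-2*I*pi/5), {4} -> exp(4*I*pi/5).
Now take the inner product of this character with each irreducible chi from the table, <chi_1*chi_2, chi> = (1/5) sum_C |C| (chi_1*chi_2)(C) conj(chi(C)):
  <chi_1*chi_2, chi_0> = (1/5)[1*(1)*conj(1) + 1*(exp(-4*I*pi/5))*conj(1) + 1*(exp(2*I*pi/5))*conj(1) + 1*(exp(-2*I*pi/5))*conj(1) + 1*(exp(4*I*pi/5))*conj(1)]
      = (1/5)[(1) + (exp(-4*I*pi/5)) + (exp(2*I*pi/5)) + (exp(-2*I*pi/5)) + (exp(4*I*pi/5))] = 0/5 = 0
  <chi_1*chi_2, chi_1> = (1/5)[1*(1)*conj(1) + 1*(exp(-4*I*pi/5))*conj(exp(2*I*pi/5)) + 1*(exp(2*I*pi/5))*conj(exp(4*I*pi/5)) + 1*(exp(-2*I*pi/5))*conj(exp(-4*I*pi/5)) + 1*(exp(4*I*pi/5))*conj(exp(-2*I*pi/5))]
      = (1/5)[(1) + (exp(4*I*pi/5)) + (exp(-2*I*pi/5)) + (exp(2*I*pi/5)) + (exp(-4*I*pi/5))] = 0/5 = 0
  <chi_1*chi_2, chi_2> = (1/5)[1*(1)*conj(1) + 1*(exp(-4*I*pi/5))*conj(exp(4*I*pi/5)) + 1*(exp(2*I*pi/5))*conj(exp(-2*I*pi/5)) + 1*(exp(-2*I*pi/5))*conj(exp(2*I*pi/5)) + 1*(exp(4*I*pi/5))*conj(exp(-4*I*pi/5))]
      = (1/5)[(1) + (exp(2*I*pi/5)) + (exp(4*I*pi/5)) + (exp(-4*I*pi/5)) + (exp(-2*I*pi/5))] = 0/5 = 0
  <chi_1*chi_2, chi_3> = (1/5)[1*(1)*conj(1) + 1*(exp(-4*I*pi/5))*conj(exp(-4*I*pi/5)) + 1*(exp(2*I*pi/5))*conj(exp(2*I*pi/5)) + 1*(exp(-2*I*pi/5))*conj(exp(-2*I*pi/5)) + 1*(exp(4*I*pi/5))*conj(exp(4*I*pi/5))]
      = (1/5)[(1) + (1) + (1) + (1) + (1)] = 5/5 = 1
  <chi_1*chi_2, chi_4> = (1/5)[1*(1)*conj(1) + 1*(exp(-4*I*pi/5))*conj(exp(-2*I*pi/5)) + 1*(exp(2*I*pi/5))*conj(exp(-4*I*pi/5)) + 1*(exp(-2*I*pi/5))*conj(exp(4*I*pi/5)) + 1*(exp(4*I*pi/5))*conj(exp(2*I*pi/5))]
      = (1/5)[(1) + (exp(-2*I*pi/5)) + (exp(-4*I*pi/5)) + (exp(4*I*pi/5)) + (exp(2*I*pi/5))] = 0/5 = 0
(Exp terms are combined using exp(i*s)*conj(exp(i*t)) = exp(i*(s-t)), and sums of them are collapsed using the identity that for every m > 1 the m distinct m-th roots of unity sum to 0, e.g. 1 + exp(2*I*pi/3) + exp(-2*I*pi/3) = 0.)
Hence the multiplicities are chi_3: 1. Dimension check: dim(chi_1)*dim(chi_2) = 1*1 = 1 and sum (mult * dim) = 1*1 = 1.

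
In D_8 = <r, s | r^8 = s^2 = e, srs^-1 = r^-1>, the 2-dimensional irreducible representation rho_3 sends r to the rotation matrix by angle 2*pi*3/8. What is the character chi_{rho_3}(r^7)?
chi_{rho_3}(r^7) = 2*cos(2*pi*3*7/8) = -sqrt(2)

Working: rho_3(r^7) is rotation by angle 2*pi*3*7/8, whose trace is 2*cos(2*pi*3*7/8) = -sqrt(2).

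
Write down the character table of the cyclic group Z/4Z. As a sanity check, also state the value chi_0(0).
Character table of Z/4Z (irreps indexed chi_0,...,chi_3 with chi_k(m) = zeta_4^(k*m), zeta_4 = exp(2*pi*i/4)):
  irrep \ class  {0} (size 1)  {1} (size 1)  {2} (size 1)  {3} (size 1)
  chi_0          1             1             1             1           
  chi_1          1             I             -1            -I          
  chi_2          1             -1            1             -1          
  chi_3          1             -I            -1            I           

Spot check: chi_0(0) = zeta_4^(0*0) = zeta_4^0 = 1.

Justification: Z/4Z is abelian, so all 4 irreducible complex representations are 1-dimensional. They are given by chi_k(m) = zeta_4^(k*m) for k = 0,...,3. Row orthogonality: sum_m chi_k(m) conj(chi_l(m)) = 4 * [k = l].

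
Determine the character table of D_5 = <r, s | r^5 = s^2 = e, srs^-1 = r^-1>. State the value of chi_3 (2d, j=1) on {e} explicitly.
Conjugacy classes: {e} of size 1, {r^1, r^4} of size 2, {r^2, r^3} of size 2, {s, sr, ..., sr^4} of size 5.
Character table:
  irrep \ class              {e} (size 1)  {r^1, r^4} (size 2)  {r^2, r^3} (size 2)  {s, sr, ..., sr^4} (size 5)
  chi_1 (triv)               1             1                    1                    1                          
  chi_2 (sign: r->1, s->-1)  1             1                    1                    -1                         
  chi_3 (2d, j=1)            2             -1/2 + sqrt(5)/2     -sqrt(5)/2 - 1/2     0                          
  chi_4 (2d, j=2)            2             -sqrt(5)/2 - 1/2     -1/2 + sqrt(5)/2     0                          

Spot check: chi_3 (2d, j=1) on {e} = 2.

Working: D_5 has order 2*5 = 10 with 4 conjugacy classes, hence 4 irreducibles. Sum of squared dims 1 + 1 + 4 + 4 = 10 = |G|. Linear characters come from the abelianisation; the 2-dimensional irreps have character r^k -> 2*cos(2*pi*j*k/5), reflections -> 0.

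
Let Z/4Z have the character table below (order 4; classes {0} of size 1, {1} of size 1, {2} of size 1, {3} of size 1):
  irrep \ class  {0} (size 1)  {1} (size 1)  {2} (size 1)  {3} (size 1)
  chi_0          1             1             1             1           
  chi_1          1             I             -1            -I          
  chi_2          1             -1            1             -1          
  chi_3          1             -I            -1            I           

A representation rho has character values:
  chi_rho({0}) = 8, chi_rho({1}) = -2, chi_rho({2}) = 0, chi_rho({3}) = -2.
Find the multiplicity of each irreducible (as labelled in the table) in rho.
Multiplicities: chi_0: 1, chi_1: 2, chi_2: 3, chi_3: 2.

Details: Use <chi_rho, chi> = (1/|G|) sum_C |C| * chi_rho(C) * conj(chi(C)) with |G| = 4 for each irreducible chi in the table:
  <chi_rho, chi_0> = (1/4)[1*(8)*conj(1) + 1*(-2)*conj(1) + 1*(0)*conj(1) + 1*(-2)*conj(1)]
      = (1/4)[(8) + (-2) + (0) + (-2)] = 4/4 = 1
  <chi_rho, chi_1> = (1/4)[1*(8)*conj(1) + 1*(-2)*conj(I) + 1*(0)*conj(-1) + 1*(-2)*conj(-I)]
      = (1/4)[(8) + (2*I) + (0) + (-2*I)] = 8/4 = 2
  <chi_rho, chi_2> = (1/4)[1*(8)*conj(1) + 1*(-2)*conj(-1) + 1*(0)*conj(1) + 1*(-2)*conj(-1)]
      = (1/4)[(8) + (2) + (0) + (2)] = 12/4 = 3
  <chi_rho, chi_3> = (1/4)[1*(8)*conj(1) + 1*(-2)*conj(-I) + 1*(0)*conj(-1) + 1*(-2)*conj(I)]
      = (1/4)[(8) + (-2*I) + (0) + (2*I)] = 8/4 = 2
(Exp terms are combined using exp(i*s)*conj(exp(i*t)) = exp(i*(s-t)), and sums of them are collapsed using the identity that for every m > 1 the m distinct m-th roots of unity sum to 0, e.g. 1 + exp(2*I*pi/3) + exp(-2*I*pi/3) = 0.)
Dimension check: dim(rho) = sum (mult * dim) = 1*1 + 2*1 + 3*1 + 2*1 = 8 = chi_rho(e) = 8.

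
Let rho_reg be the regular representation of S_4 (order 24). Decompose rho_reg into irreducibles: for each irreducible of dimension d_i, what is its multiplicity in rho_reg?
Each irreducible V_i of dimension d_i appears with multiplicity d_i, i.e. rho_reg = (direct sum over all irreducibles V_i) d_i V_i. The irreducible dimensions for S_4 are 1, 1, 2, 3, 3: 2 irreducibles of dimension 1, each with multiplicity 1; 1 irreducible of dimension 2, with multiplicity 2; 2 irreducibles of dimension 3, each with multiplicity 3. Total dimension 2*1*1 + 1*2*2 + 2*3*3 = 24 = |G|.

Solution. General theorem: in the regular representation of a finite group G, each irreducible appears with multiplicity equal to its dimension. Check: dim(rho_reg) = sum d_i^2 = 1 + 1 + 4 + 9 + 9 = 24 = |G|.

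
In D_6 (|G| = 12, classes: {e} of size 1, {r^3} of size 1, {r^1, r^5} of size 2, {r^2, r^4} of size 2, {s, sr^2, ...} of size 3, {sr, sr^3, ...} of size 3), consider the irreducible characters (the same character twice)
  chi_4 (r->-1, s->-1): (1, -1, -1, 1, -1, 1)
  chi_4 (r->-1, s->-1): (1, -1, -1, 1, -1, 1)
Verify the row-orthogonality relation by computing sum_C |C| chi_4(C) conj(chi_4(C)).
Sum = 12 = |G| = 12; so <chi_4, chi_4> = 1 (norm-1 confirms irreducibility).

Proof sketch: Compute term by term over conjugacy classes (|C| * chi_4(C) * conj(chi_4(C))):
  1*(1)*conj(1) + 1*(-1)*conj(-1) + 2*(-1)*conj(-1) + 2*(1)*conj(1) + 3*(-1)*conj(-1) + 3*(1)*conj(1)
  = (1) + (1) + (2) + (2) + (3) + (3)
  = 12.
Dividing by |G| = 12 gives 12/12 = 1, matching the row-orthogonality relation <chi_4, chi_4> = [chi_4 = chi_4].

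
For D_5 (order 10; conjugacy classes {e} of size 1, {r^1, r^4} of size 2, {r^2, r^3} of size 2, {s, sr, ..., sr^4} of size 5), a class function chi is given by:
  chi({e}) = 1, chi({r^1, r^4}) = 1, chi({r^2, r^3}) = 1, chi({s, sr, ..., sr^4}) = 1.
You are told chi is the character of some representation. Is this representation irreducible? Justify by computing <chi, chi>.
Irreducible: <chi, chi> = 1.

Justification: <chi, chi> = (1/|G|) sum_C |C| * |chi(C)|^2 = (1/10)[1*|1|^2 + 2*|1|^2 + 2*|1|^2 + 5*|1|^2]
  = (1/10)[(1) + (2) + (2) + (5)] = 10/10 = 1.
A character is irreducible iff <chi, chi> = 1, so this representation is irreducible.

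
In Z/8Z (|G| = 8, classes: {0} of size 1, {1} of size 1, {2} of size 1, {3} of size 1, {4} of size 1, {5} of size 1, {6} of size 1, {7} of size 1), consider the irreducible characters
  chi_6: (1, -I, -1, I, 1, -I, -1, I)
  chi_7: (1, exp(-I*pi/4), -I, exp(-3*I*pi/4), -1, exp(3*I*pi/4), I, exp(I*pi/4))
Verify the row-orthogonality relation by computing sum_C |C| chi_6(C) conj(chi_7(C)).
Sum = 0; so <chi_6, chi_7> = 0 (distinct irreducibles are orthogonal).

Compute term by term over conjugacy classes (|C| * chi_6(C) * conj(chi_7(C))):
  1*(1)*conj(1) + 1*(-I)*conj(exp(-I*pi/4)) + 1*(-1)*conj(-I) + 1*(I)*conj(exp(-3*I*pi/4)) + 1*(1)*conj(-1) + 1*(-I)*conj(exp(3*I*pi/4)) + 1*(-1)*conj(I) + 1*(I)*conj(exp(I*pi/4))
  = (1) + (-exp(3*I*pi/4)) + (-I) + (exp(-3*I*pi/4)) + (-1) + (-exp(-I*pi/4)) + (I) + (exp(I*pi/4))
  = 0.
(Exp terms are combined using exp(i*s)*conj(exp(i*t)) = exp(i*(s-t)), and sums of them are collapsed using the identity that for every m > 1 the m distinct m-th roots of unity sum to 0, e.g. 1 + exp(2*I*pi/3) + exp(-2*I*pi/3) = 0.)
Dividing by |G| = 8 gives 0/8 = 0, matching the row-orthogonality relation <chi_6, chi_7> = [chi_6 = chi_7].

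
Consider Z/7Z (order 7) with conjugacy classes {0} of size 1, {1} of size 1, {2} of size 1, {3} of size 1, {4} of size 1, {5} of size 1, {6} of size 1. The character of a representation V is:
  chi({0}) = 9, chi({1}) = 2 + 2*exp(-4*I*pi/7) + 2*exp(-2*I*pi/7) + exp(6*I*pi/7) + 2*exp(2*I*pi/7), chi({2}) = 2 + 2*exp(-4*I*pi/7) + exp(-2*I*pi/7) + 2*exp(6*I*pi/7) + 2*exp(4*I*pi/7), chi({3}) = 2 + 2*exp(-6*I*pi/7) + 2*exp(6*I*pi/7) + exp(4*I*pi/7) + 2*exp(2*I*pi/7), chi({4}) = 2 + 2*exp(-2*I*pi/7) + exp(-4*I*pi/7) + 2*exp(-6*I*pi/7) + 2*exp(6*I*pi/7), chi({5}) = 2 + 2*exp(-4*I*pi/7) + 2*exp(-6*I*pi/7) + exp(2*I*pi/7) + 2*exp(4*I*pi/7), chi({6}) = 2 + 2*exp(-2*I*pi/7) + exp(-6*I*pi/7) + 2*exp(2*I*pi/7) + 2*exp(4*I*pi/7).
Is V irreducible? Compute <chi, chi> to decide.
Not irreducible (reducible): <chi, chi> = 17 > 1.

Proof sketch: <chi, chi> = (1/|G|) sum_C |C| * |chi(C)|^2 = (1/7)[1*|9|^2 + 1*|2 + 2*exp(-4*I*pi/7) + 2*exp(-2*I*pi/7) + exp(6*I*pi/7) + 2*exp(2*I*pi/7)|^2 + 1*|2 + 2*exp(-4*I*pi/7) + exp(-2*I*pi/7) + 2*exp(6*I*pi/7) + 2*exp(4*I*pi/7)|^2 + 1*|2 + 2*exp(-6*I*pi/7) + 2*exp(6*I*pi/7) + exp(4*I*pi/7) + 2*exp(2*I*pi/7)|^2 + 1*|2 + 2*exp(-2*I*pi/7) + exp(-4*I*pi/7) + 2*exp(-6*I*pi/7) + 2*exp(6*I*pi/7)|^2 + 1*|2 + 2*exp(-4*I*pi/7) + 2*exp(-6*I*pi/7) + exp(2*I*pi/7) + 2*exp(4*I*pi/7)|^2 + 1*|2 + 2*exp(-2*I*pi/7) + exp(-6*I*pi/7) + 2*exp(2*I*pi/7) + 2*exp(4*I*pi/7)|^2]
  = (1/7)[(81) + (17 + 12*exp(-4*I*pi/7) + 12*exp(-2*I*pi/7) + 8*exp(-6*I*pi/7) + 8*exp(6*I*pi/7) + 12*exp(2*I*pi/7) + 12*exp(4*I*pi/7)) + (17 + 12*exp(-4*I*pi/7) + 8*exp(-2*I*pi/7) + 12*exp(-6*I*pi/7) + 12*exp(6*I*pi/7) + 8*exp(2*I*pi/7) + 12*exp(4*I*pi/7)) + (17 + 12*exp(-2*I*pi/7) + 8*exp(-4*I*pi/7) + 12*exp(-6*I*pi/7) + 12*exp(6*I*pi/7) + 8*exp(4*I*pi/7) + 12*exp(2*I*pi/7)) + (17 + 12*exp(-2*I*pi/7) + 8*exp(-4*I*pi/7) + 12*exp(-6*I*pi/7) + 12*exp(6*I*pi/7) + 8*exp(4*I*pi/7) + 12*exp(2*I*pi/7)) + (17 + 12*exp(-4*I*pi/7) + 8*exp(-2*I*pi/7) + 12*exp(-6*I*pi/7) + 12*exp(6*I*pi/7) + 8*exp(2*I*pi/7) + 12*exp(4*I*pi/7)) + (17 + 12*exp(-4*I*pi/7) + 12*exp(-2*I*pi/7) + 8*exp(-6*I*pi/7) + 8*exp(6*I*pi/7) + 12*exp(2*I*pi/7) + 12*exp(4*I*pi/7))] = 119/7 = 17.
(Exp terms are combined using exp(i*s)*conj(exp(i*t)) = exp(i*(s-t)), and sums of them are collapsed using the identity that for every m > 1 the m distinct m-th roots of unity sum to 0, e.g. 1 + exp(2*I*pi/3) + exp(-2*I*pi/3) = 0.)
A character is irreducible iff <chi, chi> = 1, so this representation is reducible.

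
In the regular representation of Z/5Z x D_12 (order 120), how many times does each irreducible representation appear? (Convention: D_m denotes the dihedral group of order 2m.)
Each irreducible V_i of dimension d_i appears with multiplicity d_i, i.e. rho_reg = (direct sum over all irreducibles V_i) d_i V_i. The irreducible dimensions for Z/5Z x D_12 are 1, 1, 1, 1, 1, 1, 1, 1, 1, 1, 1, 1, 1, 1, 1, 1, 1, 1, 1, 1, 2, 2, 2, 2, 2, 2, 2, 2, 2, 2, 2, 2, 2, 2, 2, 2, 2, 2, 2, 2, 2, 2, 2, 2, 2: 20 irreducibles of dimension 1, each with multiplicity 1; 25 irreducibles of dimension 2, each with multiplicity 2. Total dimension 20*1*1 + 25*2*2 = 120 = |G|.

Solution. General theorem: in the regular representation of a finite group G, each irreducible appears with multiplicity equal to its dimension. Check: dim(rho_reg) = sum d_i^2 = 1 + 1 + 1 + 1 + 1 + 1 + 1 + 1 + 1 + 1 + 1 + 1 + 1 + 1 + 1 + 1 + 1 + 1 + 1 + 1 + 4 + 4 + 4 + 4 + 4 + 4 + 4 + 4 + 4 + 4 + 4 + 4 + 4 + 4 + 4 + 4 + 4 + 4 + 4 + 4 + 4 + 4 + 4 + 4 + 4 = 120 = |G|.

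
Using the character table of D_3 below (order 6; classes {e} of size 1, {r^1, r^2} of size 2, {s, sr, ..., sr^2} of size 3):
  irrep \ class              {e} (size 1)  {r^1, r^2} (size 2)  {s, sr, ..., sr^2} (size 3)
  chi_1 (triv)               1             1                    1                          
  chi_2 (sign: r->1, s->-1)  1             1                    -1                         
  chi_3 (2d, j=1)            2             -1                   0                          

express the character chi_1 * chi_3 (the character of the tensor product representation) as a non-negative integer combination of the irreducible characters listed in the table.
chi_1 tensor chi_3 = chi_3 (all other irreducibles have multiplicity 0).

Working: The character of a tensor product is the pointwise product (chi_1 * chi_3)(C) = chi_1(C) * chi_3(C):
  {e}: (1)*(2), {r^1, r^2}: (1)*(-1), {s, sr, ..., sr^2}: (1)*(0)
so (chi_1 * chi_3) takes values
  {e} -> 2, {r^1, r^2} -> -1, {s, sr, ..., sr^2} -> 0.
Now take the inner product of this character with each irreducible chi from the table, <chi_1*chi_3, chi> = (1/6) sum_C |C| (chi_1*chi_3)(C) conj(chi(C)):
  <chi_1*chi_3, chi_1> = (1/6)[1*(2)*conj(1) + 2*(-1)*conj(1) + 3*(0)*conj(1)]
      = (1/6)[(2) + (-2) + (0)] = 0/6 = 0
  <chi_1*chi_3, chi_2> = (1/6)[1*(2)*conj(1) + 2*(-1)*conj(1) + 3*(0)*conj(-1)]
      = (1/6)[(2) + (-2) + (0)] = 0/6 = 0
  <chi_1*chi_3, chi_3> = (1/6)[1*(2)*conj(2) + 2*(-1)*conj(-1) + 3*(0)*conj(0)]
      = (1/6)[(4) + (2) + (0)] = 6/6 = 1
Hence the multiplicities are chi_3: 1. Dimension check: dim(chi_1)*dim(chi_3) = 1*2 = 2 and sum (mult * dim) = 1*2 = 2.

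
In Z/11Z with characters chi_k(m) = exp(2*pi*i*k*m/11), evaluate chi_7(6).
chi_7(6) = zeta_11^42 = exp(-4*I*pi/11)

Proof sketch: chi_7(6) = zeta_11^(7*6) = zeta_11^42. Since zeta_11^11 = 1, this equals zeta_11^9 = exp(2*pi*i*9/11) = exp(-4*I*pi/11).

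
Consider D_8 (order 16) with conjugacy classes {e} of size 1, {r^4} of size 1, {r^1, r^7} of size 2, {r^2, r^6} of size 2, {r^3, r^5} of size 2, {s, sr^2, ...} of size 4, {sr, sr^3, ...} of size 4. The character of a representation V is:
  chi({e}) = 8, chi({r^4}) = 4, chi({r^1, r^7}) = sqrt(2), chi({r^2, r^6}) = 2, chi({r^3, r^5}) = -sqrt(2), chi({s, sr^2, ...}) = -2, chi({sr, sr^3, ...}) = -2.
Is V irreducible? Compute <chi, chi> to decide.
Not irreducible (reducible): <chi, chi> = 8 > 1.

Reasoning: <chi, chi> = (1/|G|) sum_C |C| * |chi(C)|^2 = (1/16)[1*|8|^2 + 1*|4|^2 + 2*|sqrt(2)|^2 + 2*|2|^2 + 2*|-sqrt(2)|^2 + 4*|-2|^2 + 4*|-2|^2]
  = (1/16)[(64) + (16) + (4) + (8) + (4) + (16) + (16)] = 128/16 = 8.
A character is irreducible iff <chi, chi> = 1, so this representation is reducible.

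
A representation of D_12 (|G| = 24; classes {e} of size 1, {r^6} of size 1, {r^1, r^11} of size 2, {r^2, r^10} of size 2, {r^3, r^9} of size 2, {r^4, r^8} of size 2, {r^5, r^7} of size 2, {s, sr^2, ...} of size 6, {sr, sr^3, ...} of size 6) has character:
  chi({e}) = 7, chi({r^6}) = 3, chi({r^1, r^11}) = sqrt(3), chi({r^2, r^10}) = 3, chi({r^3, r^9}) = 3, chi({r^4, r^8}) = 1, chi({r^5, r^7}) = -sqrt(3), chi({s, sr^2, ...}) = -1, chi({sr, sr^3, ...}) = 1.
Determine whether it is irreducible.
Not irreducible (reducible): <chi, chi> = 5 > 1.

Explanation: <chi, chi> = (1/|G|) sum_C |C| * |chi(C)|^2 = (1/24)[1*|7|^2 + 1*|3|^2 + 2*|sqrt(3)|^2 + 2*|3|^2 + 2*|3|^2 + 2*|1|^2 + 2*|-sqrt(3)|^2 + 6*|-1|^2 + 6*|1|^2]
  = (1/24)[(49) + (9) + (6) + (18) + (18) + (2) + (6) + (6) + (6)] = 120/24 = 5.
A character is irreducible iff <chi, chi> = 1, so this representation is reducible.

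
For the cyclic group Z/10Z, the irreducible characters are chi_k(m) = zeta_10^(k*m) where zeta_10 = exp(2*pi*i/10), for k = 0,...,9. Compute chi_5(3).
chi_5(3) = zeta_10^15 = -1

Derivation: chi_5(3) = zeta_10^(5*3) = zeta_10^15. Since zeta_10^10 = 1, this equals zeta_10^5 = exp(2*pi*i*5/10) = -1.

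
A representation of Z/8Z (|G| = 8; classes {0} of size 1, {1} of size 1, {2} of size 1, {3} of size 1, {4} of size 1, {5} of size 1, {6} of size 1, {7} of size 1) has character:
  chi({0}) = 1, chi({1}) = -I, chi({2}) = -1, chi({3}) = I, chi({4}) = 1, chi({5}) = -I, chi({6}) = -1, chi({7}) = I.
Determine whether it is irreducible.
Irreducible: <chi, chi> = 1.

<chi, chi> = (1/|G|) sum_C |C| * |chi(C)|^2 = (1/8)[1*|1|^2 + 1*|-I|^2 + 1*|-1|^2 + 1*|I|^2 + 1*|1|^2 + 1*|-I|^2 + 1*|-1|^2 + 1*|I|^2]
  = (1/8)[(1) + (1) + (1) + (1) + (1) + (1) + (1) + (1)] = 8/8 = 1.
(Exp terms are combined using exp(i*s)*conj(exp(i*t)) = exp(i*(s-t)), and sums of them are collapsed using the identity that for every m > 1 the m distinct m-th roots of unity sum to 0, e.g. 1 + exp(2*I*pi/3) + exp(-2*I*pi/3) = 0.)
A character is irreducible iff <chi, chi> = 1, so this representation is irreducible.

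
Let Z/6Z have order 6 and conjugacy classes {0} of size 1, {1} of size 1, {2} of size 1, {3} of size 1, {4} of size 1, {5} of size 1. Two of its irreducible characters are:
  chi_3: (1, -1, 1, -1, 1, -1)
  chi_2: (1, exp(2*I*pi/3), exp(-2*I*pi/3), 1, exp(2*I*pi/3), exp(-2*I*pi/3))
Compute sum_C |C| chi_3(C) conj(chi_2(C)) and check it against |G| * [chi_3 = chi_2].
Sum = 0; so <chi_3, chi_2> = 0 (distinct irreducibles are orthogonal).

Why: Compute term by term over conjugacy classes (|C| * chi_3(C) * conj(chi_2(C))):
  1*(1)*conj(1) + 1*(-1)*conj(exp(2*I*pi/3)) + 1*(1)*conj(exp(-2*I*pi/3)) + 1*(-1)*conj(1) + 1*(1)*conj(exp(2*I*pi/3)) + 1*(-1)*conj(exp(-2*I*pi/3))
  = (1) + (-exp(-2*I*pi/3)) + (exp(2*I*pi/3)) + (-1) + (exp(-2*I*pi/3)) + (-exp(2*I*pi/3))
  = 0.
(Exp terms are combined using exp(i*s)*conj(exp(i*t)) = exp(i*(s-t)), and sums of them are collapsed using the identity that for every m > 1 the m distinct m-th roots of unity sum to 0, e.g. 1 + exp(2*I*pi/3) + exp(-2*I*pi/3) = 0.)
Dividing by |G| = 6 gives 0/6 = 0, matching the row-orthogonality relation <chi_3, chi_2> = [chi_3 = chi_2].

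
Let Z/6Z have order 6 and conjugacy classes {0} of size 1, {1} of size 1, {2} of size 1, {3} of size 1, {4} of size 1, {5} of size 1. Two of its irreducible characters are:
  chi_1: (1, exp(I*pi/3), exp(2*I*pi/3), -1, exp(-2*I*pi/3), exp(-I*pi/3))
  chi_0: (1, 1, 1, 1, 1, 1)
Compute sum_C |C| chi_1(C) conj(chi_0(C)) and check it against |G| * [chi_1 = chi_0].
Sum = 0; so <chi_1, chi_0> = 0 (distinct irreducibles are orthogonal).

Solution. Compute term by term over conjugacy classes (|C| * chi_1(C) * conj(chi_0(C))):
  1*(1)*conj(1) + 1*(exp(I*pi/3))*conj(1) + 1*(exp(2*I*pi/3))*conj(1) + 1*(-1)*conj(1) + 1*(exp(-2*I*pi/3))*conj(1) + 1*(exp(-I*pi/3))*conj(1)
  = (1) + (exp(I*pi/3)) + (exp(2*I*pi/3)) + (-1) + (exp(-2*I*pi/3)) + (exp(-I*pi/3))
  = 0.
(Exp terms are combined using exp(i*s)*conj(exp(i*t)) = exp(i*(s-t)), and sums of them are collapsed using the identity that for every m > 1 the m distinct m-th roots of unity sum to 0, e.g. 1 + exp(2*I*pi/3) + exp(-2*I*pi/3) = 0.)
Dividing by |G| = 6 gives 0/6 = 0, matching the row-orthogonality relation <chi_1, chi_0> = [chi_1 = chi_0].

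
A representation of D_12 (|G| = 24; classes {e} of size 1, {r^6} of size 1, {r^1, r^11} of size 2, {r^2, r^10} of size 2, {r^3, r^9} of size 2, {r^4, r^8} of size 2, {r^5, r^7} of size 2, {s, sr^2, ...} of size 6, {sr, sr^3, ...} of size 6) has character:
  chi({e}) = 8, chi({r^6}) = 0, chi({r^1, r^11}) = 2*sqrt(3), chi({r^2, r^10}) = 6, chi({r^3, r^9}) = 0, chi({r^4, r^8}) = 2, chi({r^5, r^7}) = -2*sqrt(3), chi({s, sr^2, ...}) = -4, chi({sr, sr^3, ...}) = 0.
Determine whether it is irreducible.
Not irreducible (reducible): <chi, chi> = 12 > 1.

Solution. <chi, chi> = (1/|G|) sum_C |C| * |chi(C)|^2 = (1/24)[1*|8|^2 + 1*|0|^2 + 2*|2*sqrt(3)|^2 + 2*|6|^2 + 2*|0|^2 + 2*|2|^2 + 2*|-2*sqrt(3)|^2 + 6*|-4|^2 + 6*|0|^2]
  = (1/24)[(64) + (0) + (24) + (72) + (0) + (8) + (24) + (96) + (0)] = 288/24 = 12.
A character is irreducible iff <chi, chi> = 1, so this representation is reducible.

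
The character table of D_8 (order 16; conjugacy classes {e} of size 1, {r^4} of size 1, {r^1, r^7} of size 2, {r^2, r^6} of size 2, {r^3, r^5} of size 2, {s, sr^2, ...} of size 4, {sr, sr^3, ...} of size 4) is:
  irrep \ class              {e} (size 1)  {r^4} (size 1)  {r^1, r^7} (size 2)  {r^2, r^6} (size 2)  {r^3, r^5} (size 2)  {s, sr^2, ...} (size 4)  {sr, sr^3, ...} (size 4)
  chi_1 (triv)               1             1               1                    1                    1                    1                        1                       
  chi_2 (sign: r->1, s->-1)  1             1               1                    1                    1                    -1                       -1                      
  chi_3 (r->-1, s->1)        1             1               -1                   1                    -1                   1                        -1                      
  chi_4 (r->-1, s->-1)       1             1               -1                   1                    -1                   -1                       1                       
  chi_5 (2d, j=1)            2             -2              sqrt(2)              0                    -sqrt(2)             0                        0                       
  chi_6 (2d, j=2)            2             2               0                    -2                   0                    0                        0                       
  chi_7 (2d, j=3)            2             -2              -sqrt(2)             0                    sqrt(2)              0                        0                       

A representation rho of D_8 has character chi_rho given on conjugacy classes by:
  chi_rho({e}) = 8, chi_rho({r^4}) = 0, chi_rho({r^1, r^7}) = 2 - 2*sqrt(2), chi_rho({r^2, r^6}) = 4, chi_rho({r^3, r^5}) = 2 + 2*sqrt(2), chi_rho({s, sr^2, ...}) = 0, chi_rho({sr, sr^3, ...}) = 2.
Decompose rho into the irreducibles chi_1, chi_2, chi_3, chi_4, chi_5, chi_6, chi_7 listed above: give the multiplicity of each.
Multiplicities: chi_1: 2, chi_2: 1, chi_3: 0, chi_4: 1, chi_5: 0, chi_6: 0, chi_7: 2.

Use <chi_rho, chi> = (1/|G|) sum_C |C| * chi_rho(C) * conj(chi(C)) with |G| = 16 for each irreducible chi in the table:
  <chi_rho, chi_1> = (1/16)[1*(8)*conj(1) + 1*(0)*conj(1) + 2*(2 - 2*sqrt(2))*conj(1) + 2*(4)*conj(1) + 2*(2 + 2*sqrt(2))*conj(1) + 4*(0)*conj(1) + 4*(2)*conj(1)]
      = (1/16)[(8) + (0) + (4 - 4*sqrt(2)) + (8) + (4 + 4*sqrt(2)) + (0) + (8)] = 32/16 = 2
  <chi_rho, chi_2> = (1/16)[1*(8)*conj(1) + 1*(0)*conj(1) + 2*(2 - 2*sqrt(2))*conj(1) + 2*(4)*conj(1) + 2*(2 + 2*sqrt(2))*conj(1) + 4*(0)*conj(-1) + 4*(2)*conj(-1)]
      = (1/16)[(8) + (0) + (4 - 4*sqrt(2)) + (8) + (4 + 4*sqrt(2)) + (0) + (-8)] = 16/16 = 1
  <chi_rho, chi_3> = (1/16)[1*(8)*conj(1) + 1*(0)*conj(1) + 2*(2 - 2*sqrt(2))*conj(-1) + 2*(4)*conj(1) + 2*(2 + 2*sqrt(2))*conj(-1) + 4*(0)*conj(1) + 4*(2)*conj(-1)]
      = (1/16)[(8) + (0) + (-4 + 4*sqrt(2)) + (8) + (-4*sqrt(2) - 4) + (0) + (-8)] = 0/16 = 0
  <chi_rho, chi_4> = (1/16)[1*(8)*conj(1) + 1*(0)*conj(1) + 2*(2 - 2*sqrt(2))*conj(-1) + 2*(4)*conj(1) + 2*(2 + 2*sqrt(2))*conj(-1) + 4*(0)*conj(-1) + 4*(2)*conj(1)]
      = (1/16)[(8) + (0) + (-4 + 4*sqrt(2)) + (8) + (-4*sqrt(2) - 4) + (0) + (8)] = 16/16 = 1
  <chi_rho, chi_5> = (1/16)[1*(8)*conj(2) + 1*(0)*conj(-2) + 2*(2 - 2*sqrt(2))*conj(sqrt(2)) + 2*(4)*conj(0) + 2*(2 + 2*sqrt(2))*conj(-sqrt(2)) + 4*(0)*conj(0) + 4*(2)*conj(0)]
      = (1/16)[(16) + (0) + (-8 + 4*sqrt(2)) + (0) + (-8 - 4*sqrt(2)) + (0) + (0)] = 0/16 = 0
  <chi_rho, chi_6> = (1/16)[1*(8)*conj(2) + 1*(0)*conj(2) + 2*(2 - 2*sqrt(2))*conj(0) + 2*(4)*conj(-2) + 2*(2 + 2*sqrt(2))*conj(0) + 4*(0)*conj(0) + 4*(2)*conj(0)]
      = (1/16)[(16) + (0) + (0) + (-16) + (0) + (0) + (0)] = 0/16 = 0
  <chi_rho, chi_7> = (1/16)[1*(8)*conj(2) + 1*(0)*conj(-2) + 2*(2 - 2*sqrt(2))*conj(-sqrt(2)) + 2*(4)*conj(0) + 2*(2 + 2*sqrt(2))*conj(sqrt(2)) + 4*(0)*conj(0) + 4*(2)*conj(0)]
      = (1/16)[(16) + (0) + (8 - 4*sqrt(2)) + (0) + (4*sqrt(2) + 8) + (0) + (0)] = 32/16 = 2
Dimension check: dim(rho) = sum (mult * dim) = 2*1 + 1*1 + 0*1 + 1*1 + 0*2 + 0*2 + 2*2 = 8 = chi_rho(e) = 8.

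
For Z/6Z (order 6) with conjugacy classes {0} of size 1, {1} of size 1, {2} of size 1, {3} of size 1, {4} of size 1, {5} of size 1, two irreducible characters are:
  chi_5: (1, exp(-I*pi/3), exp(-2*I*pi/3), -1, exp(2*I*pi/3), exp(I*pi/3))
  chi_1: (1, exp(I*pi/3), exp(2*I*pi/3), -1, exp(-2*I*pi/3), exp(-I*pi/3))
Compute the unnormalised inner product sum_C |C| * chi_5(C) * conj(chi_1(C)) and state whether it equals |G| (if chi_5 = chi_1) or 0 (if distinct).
Sum = 0; so <chi_5, chi_1> = 0 (distinct irreducibles are orthogonal).

Compute term by term over conjugacy classes (|C| * chi_5(C) * conj(chi_1(C))):
  1*(1)*conj(1) + 1*(exp(-I*pi/3))*conj(exp(I*pi/3)) + 1*(exp(-2*I*pi/3))*conj(exp(2*I*pi/3)) + 1*(-1)*conj(-1) + 1*(exp(2*I*pi/3))*conj(exp(-2*I*pi/3)) + 1*(exp(I*pi/3))*conj(exp(-I*pi/3))
  = (1) + (exp(-2*I*pi/3)) + (exp(2*I*pi/3)) + (1) + (exp(-2*I*pi/3)) + (exp(2*I*pi/3))
  = 0.
(Exp terms are combined using exp(i*s)*conj(exp(i*t)) = exp(i*(s-t)), and sums of them are collapsed using the identity that for every m > 1 the m distinct m-th roots of unity sum to 0, e.g. 1 + exp(2*I*pi/3) + exp(-2*I*pi/3) = 0.)
Dividing by |G| = 6 gives 0/6 = 0, matching the row-orthogonality relation <chi_5, chi_1> = [chi_5 = chi_1].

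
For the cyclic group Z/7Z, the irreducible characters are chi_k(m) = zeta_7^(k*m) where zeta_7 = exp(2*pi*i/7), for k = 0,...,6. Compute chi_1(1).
chi_1(1) = zeta_7^1 = exp(2*I*pi/7)

Reasoning: chi_1(1) = zeta_7^(1*1) = zeta_7^1. Since zeta_7^7 = 1, this equals zeta_7^1 = exp(2*pi*i*1/7) = exp(2*I*pi/7).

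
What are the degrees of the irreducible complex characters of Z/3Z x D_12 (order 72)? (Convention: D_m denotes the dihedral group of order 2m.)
Dimensions: 1, 1, 1, 1, 1, 1, 1, 1, 1, 1, 1, 1, 2, 2, 2, 2, 2, 2, 2, 2, 2, 2, 2, 2, 2, 2, 2

Justification: There are 27 irreducibles (= number of conjugacy classes). Their dimensions d_i satisfy sum d_i^2 = |G| = 72: 1 + 1 + 1 + 1 + 1 + 1 + 1 + 1 + 1 + 1 + 1 + 1 + 4 + 4 + 4 + 4 + 4 + 4 + 4 + 4 + 4 + 4 + 4 + 4 + 4 + 4 + 4 = 72. (For the product with Z/3Z: each of the 3 1-dim characters of Z/3Z tensors with each irrep of D_12, giving 3 copies of each D_12-dimension.)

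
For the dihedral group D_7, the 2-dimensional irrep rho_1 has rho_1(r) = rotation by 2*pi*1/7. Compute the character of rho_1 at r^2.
chi_{rho_1}(r^2) = 2*cos(2*pi*1*2/7) = -2*cos(3*pi/7)

Proof sketch: rho_1(r^2) is rotation by angle 2*pi*1*2/7, whose trace is 2*cos(2*pi*1*2/7) = -2*cos(3*pi/7).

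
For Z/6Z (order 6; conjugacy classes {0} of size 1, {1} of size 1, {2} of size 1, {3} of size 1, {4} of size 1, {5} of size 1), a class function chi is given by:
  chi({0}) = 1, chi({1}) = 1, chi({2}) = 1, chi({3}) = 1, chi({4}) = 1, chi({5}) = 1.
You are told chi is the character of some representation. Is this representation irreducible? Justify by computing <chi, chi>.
Irreducible: <chi, chi> = 1.

Proof sketch: <chi, chi> = (1/|G|) sum_C |C| * |chi(C)|^2 = (1/6)[1*|1|^2 + 1*|1|^2 + 1*|1|^2 + 1*|1|^2 + 1*|1|^2 + 1*|1|^2]
  = (1/6)[(1) + (1) + (1) + (1) + (1) + (1)] = 6/6 = 1.
(Exp terms are combined using exp(i*s)*conj(exp(i*t)) = exp(i*(s-t)), and sums of them are collapsed using the identity that for every m > 1 the m distinct m-th roots of unity sum to 0, e.g. 1 + exp(2*I*pi/3) + exp(-2*I*pi/3) = 0.)
A character is irreducible iff <chi, chi> = 1, so this representation is irreducible.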